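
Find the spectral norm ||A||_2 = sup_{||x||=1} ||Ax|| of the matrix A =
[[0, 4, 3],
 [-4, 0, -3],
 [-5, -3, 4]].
||A||_2 ≈ 7.2523 (= sqrt(largest eigenvalue of A^T A))

||A||_2 = sigma_max(A) = sqrt(lambda_max(A^T A)). Form the symmetric matrix M = A^T A =
[[41, 15, -8],
 [15, 25, 0],
 [-8, 0, 34]].
Its characteristic polynomial (trace, sum of principal 2x2 minors, determinant of M give the coefficients) is
  p(λ) = det(λ I - M) = λ^3 - 100λ^2 + 2980λ - 25600.
No integer candidate from the rational root theorem (±divisors of 25600) is a root, so the roots are irrational. The cubic discriminant is Δ = 173312000 > 0, so there are three distinct real roots. p(15) = -25 and p(16) = 576 have opposite signs, so a root lies in (15, 16); Newton's method refines it to λ ≈ 15.0383. p(32) = 128 and p(33) = -223 have opposite signs, so a root lies in (32, 33); Newton's method refines it to λ ≈ 32.3664. p(52) = -432 and p(53) = 317 have opposite signs, so a root lies in (52, 53); Newton's method refines it to λ ≈ 52.5953. Check (Vieta): the three roots sum to 100, matching tr M = 100.
So the eigenvalues of A^T A are ≈ 15.0383, 32.3664, 52.5953 (all ≥ 0, as they must be for A^T A). The largest is λ_max ≈ 52.5953, hence ||A||_2 = sqrt(λ_max) ≈ 7.2523.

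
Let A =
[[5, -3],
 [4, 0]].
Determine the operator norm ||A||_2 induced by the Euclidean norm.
||A||_2 = sqrt((50 + sqrt(1924))/2) ≈ 6.8507 (= sqrt(largest eigenvalue of A^T A))

||A||_2 = sigma_max(A) = sqrt(lambda_max(A^T A)). Form the symmetric matrix M = A^T A =
[[41, -15],
 [-15, 9]].
Its characteristic polynomial (trace, determinant of M give the coefficients) is
  p(λ) = det(λ I - M) = λ^2 - 50λ + 144.
For λ^2 - 50λ + 144 the discriminant is 1924. It is nonnegative but not a perfect square, so the roots are real and irrational: λ = (50 ± sqrt(1924))/2 ≈ 46.9317, 3.0683.
So the eigenvalues of A^T A are ≈ 3.0683, 46.9317 (all ≥ 0, as they must be for A^T A). The largest is λ_max = (50 + sqrt(1924))/2 ≈ 46.9317, hence ||A||_2 = sqrt(λ_max) = sqrt((50 + sqrt(1924))/2) ≈ 6.8507.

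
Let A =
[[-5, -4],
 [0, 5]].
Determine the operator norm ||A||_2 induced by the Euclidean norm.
||A||_2 = sqrt((66 + sqrt(1856))/2) ≈ 7.3852 (= sqrt(largest eigenvalue of A^T A))

||A||_2 = sigma_max(A) = sqrt(lambda_max(A^T A)). Form the symmetric matrix M = A^T A =
[[25, 20],
 [20, 41]].
Its characteristic polynomial (trace, determinant of M give the coefficients) is
  p(λ) = det(λ I - M) = λ^2 - 66λ + 625.
For λ^2 - 66λ + 625 the discriminant is 1856. It is nonnegative but not a perfect square, so the roots are real and irrational: λ = (66 ± sqrt(1856))/2 ≈ 54.5407, 11.4593.
So the eigenvalues of A^T A are ≈ 11.4593, 54.5407 (all ≥ 0, as they must be for A^T A). The largest is λ_max = (66 + sqrt(1856))/2 ≈ 54.5407, hence ||A||_2 = sqrt(λ_max) = sqrt((66 + sqrt(1856))/2) ≈ 7.3852.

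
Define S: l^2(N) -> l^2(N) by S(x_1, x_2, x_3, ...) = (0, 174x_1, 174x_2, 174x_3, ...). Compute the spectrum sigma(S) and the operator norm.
sigma(S) = closed disk {z in C : |z| ≤ 174}; ||S|| = 174

Note S = 174·U where U is the unit right shift (U x)_k = x_{k-1} (with x_0 := 0); so ||S|| = 174||U|| and sigma(S) = 174·sigma(U). ||S x||^2 = sum_{k≥1} |174x_k|^2 = 30276||x||^2, so ||S|| = 174 and sigma(S) ⊂ {|z| ≤ 174}. For any |lambda| < 174, the equation (S - lambda I) x = 0 forces x_1 = 0, then 174x_k = lambda x_{k+1} ⇒ x = 0, so S has no eigenvalues. But (S - lambda I) is not surjective for |lambda| < 174: solving (S - lambda I) x = e_1 would require x_n proportional to (lambda/174)^(-n), which is not in l^2. So every |lambda| < 174 lies in the residual spectrum. The boundary |lambda| = 174 is in the approximate point spectrum (the spectrum is closed). Hence sigma(S) is the closed disk of radius 174.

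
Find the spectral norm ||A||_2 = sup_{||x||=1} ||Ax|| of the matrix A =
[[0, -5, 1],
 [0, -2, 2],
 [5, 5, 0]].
||A||_2 ≈ 8.3277 (= sqrt(largest eigenvalue of A^T A))

||A||_2 = sigma_max(A) = sqrt(lambda_max(A^T A)). Form the symmetric matrix M = A^T A =
[[25, 25, 0],
 [25, 54, -9],
 [0, -9, 5]].
Its characteristic polynomial (trace, sum of principal 2x2 minors, determinant of M give the coefficients) is
  p(λ) = det(λ I - M) = λ^3 - 84λ^2 + 1039λ - 1600.
No integer candidate from the rational root theorem (±divisors of 1600) is a root, so the roots are irrational. The cubic discriminant is Δ = 1781734100 > 0, so there are three distinct real roots. p(1) = -644 and p(2) = 150 have opposite signs, so a root lies in (1, 2); Newton's method refines it to λ ≈ 1.7948. p(12) = 500 and p(13) = -92 have opposite signs, so a root lies in (12, 13); Newton's method refines it to λ ≈ 12.8543. p(69) = -1324 and p(70) = 2530 have opposite signs, so a root lies in (69, 70); Newton's method refines it to λ ≈ 69.3509. Check (Vieta): the three roots sum to 84, matching tr M = 84.
So the eigenvalues of A^T A are ≈ 1.7948, 12.8543, 69.3509 (all ≥ 0, as they must be for A^T A). The largest is λ_max ≈ 69.3509, hence ||A||_2 = sqrt(λ_max) ≈ 8.3277.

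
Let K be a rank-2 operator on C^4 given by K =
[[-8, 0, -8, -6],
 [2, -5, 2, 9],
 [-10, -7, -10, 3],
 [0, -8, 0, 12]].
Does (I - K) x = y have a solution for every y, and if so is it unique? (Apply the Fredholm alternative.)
(I - K) is invertible (det(I - K) = -88 ≠ 0), so for every y in C^4 the equation (I - K) x = y has a unique solution.

K has rank 2 and factors as K = U V^T = u1 v1^T + u2 v2^T with u1 = (-3, 2, -2, 2), v1 = (2, -1, 2, 3), u2 = (-1, -1, -3, -2), v2 = (2, 3, 2, -3) (multiplying out reproduces the displayed K). The nonzero eigenvalues of U V^T coincide with those of the 2 x 2 matrix G = V^T U = [[v1·u1, v1·u2], [v2·u1, v2·u2]] = [[-6, -13], [-10, -5]], and by the Sylvester determinant identity det(I_4 - U V^T) = det(I_2 - V^T U) = det([[7, 13], [10, 6]]) = (7)(6) - (13)(10) = -88. (Direct check: I - K =
[[9, 0, 8, 6],
 [-2, 6, -2, -9],
 [10, 7, 11, -3],
 [0, 8, 0, -11]]
has determinant -88.) The finite-dimensional Fredholm alternative says: either (I - K) is invertible, or ker(I - K) ≠ {0} and then range(I - K) = ker((I - K)^*)^⊥, with dim ker(I - K) = dim ker((I - K)^*). Since det(I - K) ≠ 0, 1 is not an eigenvalue of K and ker(I - K) = {0}, so we are in the first case: for every y there is a unique x = (I - K)^(-1) y. (Explicitly, by the Woodbury identity, (I - U V^T)^(-1) = I + U (I_2 - G)^(-1) V^T.)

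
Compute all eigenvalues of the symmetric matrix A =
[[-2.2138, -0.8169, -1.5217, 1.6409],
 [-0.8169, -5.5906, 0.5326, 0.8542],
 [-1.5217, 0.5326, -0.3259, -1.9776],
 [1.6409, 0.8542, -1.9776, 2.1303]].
sigma(A) ≈ {-6, -3, -1, 4}

A is real symmetric, so its spectrum consists of real eigenvalues. Expanding the characteristic polynomial of the displayed matrix gives
  det(λ I - A) = p(λ) = λ^4 + (6)λ^3 + (-13)λ^2 + (-90)λ + (-72).
Solving p(λ) = 0 yields eigenvalues ≈ -6, -3, -1, 4. (A is shown rounded to 4 decimals, so these recover the underlying integer eigenvalues to within that precision.)
Verification: the trace of A = -6 equals the sum of eigenvalues -6, and det(A) ≈ -71.9999 matches the eigenvalue product -72.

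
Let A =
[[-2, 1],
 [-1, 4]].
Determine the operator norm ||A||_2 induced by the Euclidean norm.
||A||_2 = sqrt((22 + sqrt(288))/2) ≈ 4.4142 (= sqrt(largest eigenvalue of A^T A))

||A||_2 = sigma_max(A) = sqrt(lambda_max(A^T A)). Form the symmetric matrix M = A^T A =
[[5, -6],
 [-6, 17]].
Its characteristic polynomial (trace, determinant of M give the coefficients) is
  p(λ) = det(λ I - M) = λ^2 - 22λ + 49.
For λ^2 - 22λ + 49 the discriminant is 288. It is nonnegative but not a perfect square, so the roots are real and irrational: λ = (22 ± sqrt(288))/2 ≈ 19.4853, 2.5147.
So the eigenvalues of A^T A are ≈ 2.5147, 19.4853 (all ≥ 0, as they must be for A^T A). The largest is λ_max = (22 + sqrt(288))/2 ≈ 19.4853, hence ||A||_2 = sqrt(λ_max) = sqrt((22 + sqrt(288))/2) ≈ 4.4142.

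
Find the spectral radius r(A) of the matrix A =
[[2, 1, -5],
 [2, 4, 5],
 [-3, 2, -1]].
r(A) ≈ 5.6139

The eigenvalues of A are the roots of its characteristic polynomial. With M = A (coefficients from the trace, the sum of principal 2x2 minors, and det A):
  p(λ) = det(λ I - M) = λ^3 - 5λ^2 - 25λ + 121.
No integer candidate from the rational root theorem (±divisors of 121) is a root, so the roots are irrational. The cubic discriminant is Δ = 15568 > 0, so there are three distinct real roots. p(-5) = -4 and p(-4) = 77 have opposite signs, so a root lies in (-5, -4); Newton's method refines it to λ ≈ -4.9597. p(4) = 5 and p(5) = -4 have opposite signs, so a root lies in (4, 5); Newton's method refines it to λ ≈ 4.3458. p(5) = -4 and p(6) = 7 have opposite signs, so a root lies in (5, 6); Newton's method refines it to λ ≈ 5.6139. Check (Vieta): the three roots sum to 5, matching tr M = 5.
Thus the eigenvalues (to 4 decimals) are -4.9597 (modulus 4.9597); 4.3458 (modulus 4.3458); 5.6139 (modulus 5.6139). The spectral radius is the largest modulus: r(A) ≈ 5.6139. (Cross-check: r(A) ≤ ||A||_2 ≈ 7.5035; equality holds whenever A is normal, though it can also hold for some non-normal A.)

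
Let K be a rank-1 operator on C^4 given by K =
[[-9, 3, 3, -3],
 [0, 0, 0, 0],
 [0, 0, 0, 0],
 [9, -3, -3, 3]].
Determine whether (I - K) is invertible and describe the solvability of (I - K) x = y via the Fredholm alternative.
(I - K) is invertible (det(I - K) = 7 ≠ 0), so for every y in C^4 the equation (I - K) x = y has a unique solution.

K has rank 1, so it is an outer product K = u v^T: every row of K is a multiple of one row vector. Reading off the entries, u = (-3, 0, 0, 3) and v = (3, -1, -1, 1) (row i of K equals u_i·v^T). A rank-one matrix u v^T satisfies K u = u (v·u) and kills the (3)-dimensional subspace v^⊥, so its characteristic polynomial is lambda^3 (lambda - v·u) with v·u = tr K = -6. Hence the eigenvalues of I - K are 1 (multiplicity 3) and 1 - (-6) = 7, so det(I - K) = 7. (Direct check: I - K =
[[10, -3, -3, 3],
 [0, 1, 0, 0],
 [0, 0, 1, 0],
 [-9, 3, 3, -2]]
has determinant 7.) The finite-dimensional Fredholm alternative says: either (I - K) is invertible, or ker(I - K) ≠ {0} and then range(I - K) = ker((I - K)^*)^⊥, with dim ker(I - K) = dim ker((I - K)^*). Since det(I - K) ≠ 0, 1 is not an eigenvalue of K and ker(I - K) = {0}, so we are in the first case: for every y there is a unique x = (I - K)^(-1) y. Explicitly, by the Sherman–Morrison formula, (I - u v^T)^(-1) = I + u v^T/(1 - v·u), i.e. (I - K)^(-1) = I + K/(7).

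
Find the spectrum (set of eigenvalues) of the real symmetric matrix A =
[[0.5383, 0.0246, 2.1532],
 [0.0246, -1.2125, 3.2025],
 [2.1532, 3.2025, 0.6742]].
sigma(A) ≈ {-4, 0, 4}

A is real symmetric, so its spectrum consists of real eigenvalues. Expanding the characteristic polynomial of the displayed matrix gives
  det(λ I - A) = p(λ) = λ^3 + (0)λ^2 + (-16)λ + (0).
Solving p(λ) = 0 yields eigenvalues ≈ -4, 0, 4. (A is shown rounded to 4 decimals, so these recover the underlying integer eigenvalues to within that precision.)
Verification: the trace of A = 0 equals the sum of eigenvalues 0, and det(A) ≈ -0.0005 matches the eigenvalue product 0.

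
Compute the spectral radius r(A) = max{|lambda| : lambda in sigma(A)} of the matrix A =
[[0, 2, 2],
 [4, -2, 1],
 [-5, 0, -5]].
r(A) ≈ 4.0724

The eigenvalues of A are the roots of its characteristic polynomial. With M = A (coefficients from the trace, the sum of principal 2x2 minors, and det A):
  p(λ) = det(λ I - M) = λ^3 + 7λ^2 + 12λ - 10.
No integer candidate from the rational root theorem (±divisors of 10) is a root, so the roots are irrational. The cubic discriminant is Δ = -3956 < 0, so there is one real root and a complex-conjugate pair. p(0) = -10 and p(1) = 10 have opposite signs, so a root lies in (0, 1); Newton's method refines it to λ ≈ 0.603. Dividing out (λ - (0.603)) leaves approximately λ^2 + 7.603λ + 16.5844. For λ^2 + 7.603λ + 16.5844 the discriminant is -8.5324. It is negative, so the remaining roots are the complex-conjugate pair λ ≈ -3.8015 ± 1.4605i. Their product equals the constant term, so |λ|^2 ≈ 16.5844 and |λ| ≈ 4.0724.
Thus the eigenvalues (to 4 decimals) are 0.603 (modulus 0.603); -3.8015 ± 1.4605i (modulus 4.0724). The spectral radius is the largest modulus: r(A) ≈ 4.0724. (Cross-check: r(A) ≤ ||A||_2 ≈ 8.0894; equality holds whenever A is normal, though it can also hold for some non-normal A.)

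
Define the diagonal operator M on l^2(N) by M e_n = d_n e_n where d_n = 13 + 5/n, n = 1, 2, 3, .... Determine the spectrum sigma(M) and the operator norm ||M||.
sigma(M) = {13 + 5/n : n ≥ 1} ∪ {13}; ||M|| = 18

A bounded diagonal operator on l^2 with diagonal entries d_n has spectrum equal to the closure of {d_n : n ≥ 1}: every d_n is an eigenvalue (with eigenvector e_n), so {d_n} ⊂ sigma(M); the spectrum is closed, so its closure is too; and for lambda not in the closure, (M - lambda I) has bounded inverse (the diagonal entries 1/(d_n - lambda) are bounded). For our sequence d_n = 13 + 5/n, n = 1, 2, 3, ...:
  - {d_n} = {13 + 5/n : n ≥ 1}; the only limit point is 13
  - closure = {13 + 5/n : n ≥ 1} ∪ {13}
For the norm: a diagonal operator has ||M|| = sup_n |d_n|. Here d_n = 13 + 5/n is positive and decreasing, so sup_n |d_n| = d_1 = 13 + 5 = 18. So ||M|| = 18.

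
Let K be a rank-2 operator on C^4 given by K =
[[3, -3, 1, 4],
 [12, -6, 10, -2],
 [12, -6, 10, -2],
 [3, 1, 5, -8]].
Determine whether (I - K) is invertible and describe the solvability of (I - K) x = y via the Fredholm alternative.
(I - K) is invertible (det(I - K) = -18 ≠ 0), so for every y in C^4 the equation (I - K) x = y has a unique solution.

K has rank 2 and factors as K = U V^T = u1 v1^T + u2 v2^T with u1 = (1, -2, -2, -3), v1 = (-3, 1, -3, 2), u2 = (2, 2, 2, -2), v2 = (3, -2, 2, 1) (multiplying out reproduces the displayed K). The nonzero eigenvalues of U V^T coincide with those of the 2 x 2 matrix G = V^T U = [[v1·u1, v1·u2], [v2·u1, v2·u2]] = [[-5, -14], [0, 4]], and by the Sylvester determinant identity det(I_4 - U V^T) = det(I_2 - V^T U) = det([[6, 14], [0, -3]]) = (6)(-3) - (14)(0) = -18. (Direct check: I - K =
[[-2, 3, -1, -4],
 [-12, 7, -10, 2],
 [-12, 6, -9, 2],
 [-3, -1, -5, 9]]
has determinant -18.) The finite-dimensional Fredholm alternative says: either (I - K) is invertible, or ker(I - K) ≠ {0} and then range(I - K) = ker((I - K)^*)^⊥, with dim ker(I - K) = dim ker((I - K)^*). Since det(I - K) ≠ 0, 1 is not an eigenvalue of K and ker(I - K) = {0}, so we are in the first case: for every y there is a unique x = (I - K)^(-1) y. (Explicitly, by the Woodbury identity, (I - U V^T)^(-1) = I + U (I_2 - G)^(-1) V^T.)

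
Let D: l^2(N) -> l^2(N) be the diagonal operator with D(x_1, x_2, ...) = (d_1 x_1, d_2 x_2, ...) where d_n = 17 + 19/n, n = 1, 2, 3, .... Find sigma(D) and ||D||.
sigma(D) = {17 + 19/n : n ≥ 1} ∪ {17}; ||D|| = 36

A bounded diagonal operator on l^2 with diagonal entries d_n has spectrum equal to the closure of {d_n : n ≥ 1}: every d_n is an eigenvalue (with eigenvector e_n), so {d_n} ⊂ sigma(D); the spectrum is closed, so its closure is too; and for lambda not in the closure, (D - lambda I) has bounded inverse (the diagonal entries 1/(d_n - lambda) are bounded). For our sequence d_n = 17 + 19/n, n = 1, 2, 3, ...:
  - {d_n} = {17 + 19/n : n ≥ 1}; the only limit point is 17
  - closure = {17 + 19/n : n ≥ 1} ∪ {17}
For the norm: a diagonal operator has ||D|| = sup_n |d_n|. Here d_n = 17 + 19/n is positive and decreasing, so sup_n |d_n| = d_1 = 17 + 19 = 36. So ||D|| = 36.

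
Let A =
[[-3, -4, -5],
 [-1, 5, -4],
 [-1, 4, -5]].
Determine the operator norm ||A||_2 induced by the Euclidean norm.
||A||_2 ≈ 9.2819 (= sqrt(largest eigenvalue of A^T A))

||A||_2 = sigma_max(A) = sqrt(lambda_max(A^T A)). Form the symmetric matrix M = A^T A =
[[11, 3, 24],
 [3, 57, -20],
 [24, -20, 66]].
Its characteristic polynomial (trace, sum of principal 2x2 minors, determinant of M give the coefficients) is
  p(λ) = det(λ I - M) = λ^3 - 134λ^2 + 4130λ - 676.
No integer candidate from the rational root theorem (±divisors of 676) is a root, so the roots are irrational. The cubic discriminant is Δ = 24709279392 > 0, so there are three distinct real roots. p(0) = -676 and p(1) = 3321 have opposite signs, so a root lies in (0, 1); Newton's method refines it to λ ≈ 0.1646. p(47) = 1251 and p(48) = -580 have opposite signs, so a root lies in (47, 48); Newton's method refines it to λ ≈ 47.6822. p(86) = -504 and p(87) = 2891 have opposite signs, so a root lies in (86, 87); Newton's method refines it to λ ≈ 86.1532. Check (Vieta): the three roots sum to 134, matching tr M = 134.
So the eigenvalues of A^T A are ≈ 0.1646, 47.6822, 86.1532 (all ≥ 0, as they must be for A^T A). The largest is λ_max ≈ 86.1532, hence ||A||_2 = sqrt(λ_max) ≈ 9.2819.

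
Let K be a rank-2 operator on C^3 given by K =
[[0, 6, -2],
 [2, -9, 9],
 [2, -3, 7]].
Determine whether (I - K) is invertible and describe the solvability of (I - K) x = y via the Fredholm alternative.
(I - K) is invertible (det(I - K) = -41 ≠ 0), so for every y in C^3 the equation (I - K) x = y has a unique solution.

K has rank 2 and factors as K = U V^T = u1 v1^T + u2 v2^T with u1 = (-2, 3, 1), v1 = (0, -3, 1), u2 = (0, -2, -2), v2 = (-1, 0, -3) (multiplying out reproduces the displayed K). The nonzero eigenvalues of U V^T coincide with those of the 2 x 2 matrix G = V^T U = [[v1·u1, v1·u2], [v2·u1, v2·u2]] = [[-8, 4], [-1, 6]], and by the Sylvester determinant identity det(I_3 - U V^T) = det(I_2 - V^T U) = det([[9, -4], [1, -5]]) = (9)(-5) - (-4)(1) = -41. (Direct check: I - K =
[[1, -6, 2],
 [-2, 10, -9],
 [-2, 3, -6]]
has determinant -41.) The finite-dimensional Fredholm alternative says: either (I - K) is invertible, or ker(I - K) ≠ {0} and then range(I - K) = ker((I - K)^*)^⊥, with dim ker(I - K) = dim ker((I - K)^*). Since det(I - K) ≠ 0, 1 is not an eigenvalue of K and ker(I - K) = {0}, so we are in the first case: for every y there is a unique x = (I - K)^(-1) y. (Explicitly, by the Woodbury identity, (I - U V^T)^(-1) = I + U (I_2 - G)^(-1) V^T.)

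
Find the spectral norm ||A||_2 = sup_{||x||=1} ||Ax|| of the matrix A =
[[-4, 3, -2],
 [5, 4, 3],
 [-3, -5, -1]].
||A||_2 ≈ 9.1208 (= sqrt(largest eigenvalue of A^T A))

||A||_2 = sigma_max(A) = sqrt(lambda_max(A^T A)). Form the symmetric matrix M = A^T A =
[[50, 23, 26],
 [23, 50, 11],
 [26, 11, 14]].
Its characteristic polynomial (trace, sum of principal 2x2 minors, determinant of M give the coefficients) is
  p(λ) = det(λ I - M) = λ^3 - 114λ^2 + 2574λ - 900.
No integer candidate from the rational root theorem (±divisors of 900) is a root, so the roots are irrational. The cubic discriminant is Δ = 17287020000 > 0, so there are three distinct real roots. p(0) = -900 and p(1) = 1561 have opposite signs, so a root lies in (0, 1); Newton's method refines it to λ ≈ 0.3552. p(30) = 720 and p(31) = -869 have opposite signs, so a root lies in (30, 31); Newton's method refines it to λ ≈ 30.4566. p(83) = -817 and p(84) = 3636 have opposite signs, so a root lies in (83, 84); Newton's method refines it to λ ≈ 83.1881. Check (Vieta): the three roots sum to 114, matching tr M = 114.
So the eigenvalues of A^T A are ≈ 0.3552, 30.4566, 83.1881 (all ≥ 0, as they must be for A^T A). The largest is λ_max ≈ 83.1881, hence ||A||_2 = sqrt(λ_max) ≈ 9.1208.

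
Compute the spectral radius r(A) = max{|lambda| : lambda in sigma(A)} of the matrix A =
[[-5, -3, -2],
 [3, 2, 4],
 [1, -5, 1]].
r(A) ≈ 4.7915

The eigenvalues of A are the roots of its characteristic polynomial. With M = A (coefficients from the trace, the sum of principal 2x2 minors, and det A):
  p(λ) = det(λ I - M) = λ^3 + 2λ^2 + 18λ + 79.
No integer candidate from the rational root theorem (±divisors of 79) is a root, so the roots are irrational. The cubic discriminant is Δ = -141875 < 0, so there is one real root and a complex-conjugate pair. p(-4) = -25 and p(-3) = 16 have opposite signs, so a root lies in (-4, -3); Newton's method refines it to λ ≈ -3.441. Dividing out (λ - (-3.441)) leaves approximately λ^2 - 1.441λ + 22.9585. For λ^2 - 1.441λ + 22.9585 the discriminant is -89.7574. It is negative, so the remaining roots are the complex-conjugate pair λ ≈ 0.7205 ± 4.737i. Their product equals the constant term, so |λ|^2 ≈ 22.9585 and |λ| ≈ 4.7915.
Thus the eigenvalues (to 4 decimals) are -3.441 (modulus 3.441); 0.7205 ± 4.737i (modulus 4.7915). The spectral radius is the largest modulus: r(A) ≈ 4.7915. (Cross-check: r(A) ≤ ||A||_2 ≈ 8.0355; equality holds whenever A is normal, though it can also hold for some non-normal A.)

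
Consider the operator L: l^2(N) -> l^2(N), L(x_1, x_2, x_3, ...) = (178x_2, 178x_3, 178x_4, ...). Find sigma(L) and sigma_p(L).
sigma(L) = closed disk {z in C : |z| ≤ 178}; sigma_p(L) = open disk {z in C : |z| < 178}

Note L = 178·V where V is the unit left shift (V x)_k = x_{k+1}; so sigma(L) = 178·sigma(V) and ||L|| = 178||V||. ||L x||^2 = 31684sum_{k≥2} |x_k|^2 ≤ 31684||x||^2, with equality on {x : x_1 = 0}, so ||L|| = 178. For any lambda with |lambda| < 178, set r = lambda/178 (|r| < 1); the vector x = (1, r, r^2, ...) is in l^2 and satisfies L x = 178(r, r^2, ...) = lambda x, so lambda is an eigenvalue. On the boundary |lambda| = 178 the geometric series diverges, so no l^2 eigenvector exists, but these lambda lie in the approximate point spectrum. Hence sigma(L) is the closed disk of radius 178 and sigma_p(L) is the open disk.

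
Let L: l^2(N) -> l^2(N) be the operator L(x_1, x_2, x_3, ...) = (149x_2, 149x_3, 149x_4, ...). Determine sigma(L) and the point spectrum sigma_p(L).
sigma(L) = closed disk {z in C : |z| ≤ 149}; sigma_p(L) = open disk {z in C : |z| < 149}

Note L = 149·V where V is the unit left shift (V x)_k = x_{k+1}; so sigma(L) = 149·sigma(V) and ||L|| = 149||V||. ||L x||^2 = 22201sum_{k≥2} |x_k|^2 ≤ 22201||x||^2, with equality on {x : x_1 = 0}, so ||L|| = 149. For any lambda with |lambda| < 149, set r = lambda/149 (|r| < 1); the vector x = (1, r, r^2, ...) is in l^2 and satisfies L x = 149(r, r^2, ...) = lambda x, so lambda is an eigenvalue. On the boundary |lambda| = 149 the geometric series diverges, so no l^2 eigenvector exists, but these lambda lie in the approximate point spectrum. Hence sigma(L) is the closed disk of radius 149 and sigma_p(L) is the open disk.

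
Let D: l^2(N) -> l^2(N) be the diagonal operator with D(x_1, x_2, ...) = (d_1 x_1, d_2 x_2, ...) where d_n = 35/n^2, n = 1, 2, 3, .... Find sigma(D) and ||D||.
sigma(D) = {35/n^2 : n ≥ 1} ∪ {0}; ||D|| = 35

A bounded diagonal operator on l^2 with diagonal entries d_n has spectrum equal to the closure of {d_n : n ≥ 1}: every d_n is an eigenvalue (with eigenvector e_n), so {d_n} ⊂ sigma(D); the spectrum is closed, so its closure is too; and for lambda not in the closure, (D - lambda I) has bounded inverse (the diagonal entries 1/(d_n - lambda) are bounded). For our sequence d_n = 35/n^2, n = 1, 2, 3, ...:
  - {d_n} = {35/n^2 : n ≥ 1}; the only limit point is 0
  - closure = {35/n^2 : n ≥ 1} ∪ {0}
For the norm: a diagonal operator has ||D|| = sup_n |d_n|. Here d_n = 35/n^2 is positive and decreasing, so sup_n |d_n| = d_1 = 35. So ||D|| = 35.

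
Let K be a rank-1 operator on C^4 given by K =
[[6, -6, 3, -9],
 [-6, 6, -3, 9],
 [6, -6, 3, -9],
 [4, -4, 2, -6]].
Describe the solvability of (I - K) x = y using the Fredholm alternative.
(I - K) is invertible (det(I - K) = -8 ≠ 0), so for every y in C^4 the equation (I - K) x = y has a unique solution.

K has rank 1, so it is an outer product K = u v^T: every row of K is a multiple of one row vector. Reading off the entries, u = (3, -3, 3, 2) and v = (2, -2, 1, -3) (row i of K equals u_i·v^T). A rank-one matrix u v^T satisfies K u = u (v·u) and kills the (3)-dimensional subspace v^⊥, so its characteristic polynomial is lambda^3 (lambda - v·u) with v·u = tr K = 9. Hence the eigenvalues of I - K are 1 (multiplicity 3) and 1 - (9) = -8, so det(I - K) = -8. (Direct check: I - K =
[[-5, 6, -3, 9],
 [6, -5, 3, -9],
 [-6, 6, -2, 9],
 [-4, 4, -2, 7]]
has determinant -8.) The finite-dimensional Fredholm alternative says: either (I - K) is invertible, or ker(I - K) ≠ {0} and then range(I - K) = ker((I - K)^*)^⊥, with dim ker(I - K) = dim ker((I - K)^*). Since det(I - K) ≠ 0, 1 is not an eigenvalue of K and ker(I - K) = {0}, so we are in the first case: for every y there is a unique x = (I - K)^(-1) y. Explicitly, by the Sherman–Morrison formula, (I - u v^T)^(-1) = I + u v^T/(1 - v·u), i.e. (I - K)^(-1) = I + K/(-8).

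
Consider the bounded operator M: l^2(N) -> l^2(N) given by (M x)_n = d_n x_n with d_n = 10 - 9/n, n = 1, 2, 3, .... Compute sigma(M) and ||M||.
sigma(M) = {10 - 9/n : n ≥ 1} ∪ {10}; ||M|| = 10

A bounded diagonal operator on l^2 with diagonal entries d_n has spectrum equal to the closure of {d_n : n ≥ 1}: every d_n is an eigenvalue (with eigenvector e_n), so {d_n} ⊂ sigma(M); the spectrum is closed, so its closure is too; and for lambda not in the closure, (M - lambda I) has bounded inverse (the diagonal entries 1/(d_n - lambda) are bounded). For our sequence d_n = 10 - 9/n, n = 1, 2, 3, ...:
  - {d_n} = {10 - 9/n : n ≥ 1}; the only limit point is 10
  - closure = {10 - 9/n : n ≥ 1} ∪ {10}
For the norm: a diagonal operator has ||M|| = sup_n |d_n|. Here d_n = 10 - 9/n increases monotonically from d_1 = 1 toward 10, with all terms in [1, 10); so sup_n |d_n| = 10 (the supremum is the limit, not attained). So ||M|| = 10.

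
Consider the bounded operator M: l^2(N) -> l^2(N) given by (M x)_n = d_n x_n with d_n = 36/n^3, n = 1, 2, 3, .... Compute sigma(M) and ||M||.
sigma(M) = {36/n^3 : n ≥ 1} ∪ {0}; ||M|| = 36

A bounded diagonal operator on l^2 with diagonal entries d_n has spectrum equal to the closure of {d_n : n ≥ 1}: every d_n is an eigenvalue (with eigenvector e_n), so {d_n} ⊂ sigma(M); the spectrum is closed, so its closure is too; and for lambda not in the closure, (M - lambda I) has bounded inverse (the diagonal entries 1/(d_n - lambda) are bounded). For our sequence d_n = 36/n^3, n = 1, 2, 3, ...:
  - {d_n} = {36/n^3 : n ≥ 1}; the only limit point is 0
  - closure = {36/n^3 : n ≥ 1} ∪ {0}
For the norm: a diagonal operator has ||M|| = sup_n |d_n|. Here d_n = 36/n^3 is positive and decreasing, so sup_n |d_n| = d_1 = 36. So ||M|| = 36.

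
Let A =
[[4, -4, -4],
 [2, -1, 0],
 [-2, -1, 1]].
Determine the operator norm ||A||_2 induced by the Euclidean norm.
||A||_2 ≈ 7.2574 (= sqrt(largest eigenvalue of A^T A))

||A||_2 = sigma_max(A) = sqrt(lambda_max(A^T A)). Form the symmetric matrix M = A^T A =
[[24, -16, -18],
 [-16, 18, 15],
 [-18, 15, 17]].
Its characteristic polynomial (trace, sum of principal 2x2 minors, determinant of M give the coefficients) is
  p(λ) = det(λ I - M) = λ^3 - 59λ^2 + 341λ - 400.
No integer candidate from the rational root theorem (±divisors of 400) is a root, so the roots are irrational. The cubic discriminant is Δ = 58097277 > 0, so there are three distinct real roots. p(1) = -117 and p(2) = 54 have opposite signs, so a root lies in (1, 2); Newton's method refines it to λ ≈ 1.6084. p(4) = 84 and p(5) = -45 have opposite signs, so a root lies in (4, 5); Newton's method refines it to λ ≈ 4.7217. p(52) = -1596 and p(53) = 819 have opposite signs, so a root lies in (52, 53); Newton's method refines it to λ ≈ 52.6699. Check (Vieta): the three roots sum to 59, matching tr M = 59.
So the eigenvalues of A^T A are ≈ 1.6084, 4.7217, 52.6699 (all ≥ 0, as they must be for A^T A). The largest is λ_max ≈ 52.6699, hence ||A||_2 = sqrt(λ_max) ≈ 7.2574.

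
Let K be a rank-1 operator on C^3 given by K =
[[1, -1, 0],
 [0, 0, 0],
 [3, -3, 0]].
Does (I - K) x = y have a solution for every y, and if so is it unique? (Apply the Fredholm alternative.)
(I - K) is singular (det(I - K) = 0, i.e. 1 ∈ sigma(K)). (I - K) x = y is solvable iff y ⊥ ker((I - K)^*) = span{(1, -1, 0)}, i.e. iff y_1 - y_2 = 0. When solvable, the solutions are x = y + c·(1, 0, 3), c arbitrary (ker(I - K) = span{(1, 0, 3)}, dimension 1).

K has rank 1, so it is an outer product K = u v^T: every row of K is a multiple of one row vector. Reading off the entries, u = (1, 0, 3) and v = (1, -1, 0) (row i of K equals u_i·v^T). A rank-one matrix u v^T satisfies K u = u (v·u) and kills the (2)-dimensional subspace v^⊥, so its characteristic polynomial is lambda^2 (lambda - v·u) with v·u = tr K = 1. Hence the eigenvalues of I - K are 1 (multiplicity 2) and 1 - (1) = 0, so det(I - K) = 0. (Direct check: I - K =
[[0, 1, 0],
 [0, 1, 0],
 [-3, 3, 1]]
has determinant 0.) So 1 is an eigenvalue of K and (I - K) is not invertible. The finite-dimensional Fredholm alternative says: either (I - K) is invertible, or ker(I - K) ≠ {0} and then range(I - K) = ker((I - K)^*)^⊥, with dim ker(I - K) = dim ker((I - K)^*). We are in the second case, so we need both kernels. Kernel of I - K: (I - K) u = u - u (v·u) = u - u = 0, so ker(I - K) = span{u} = span{(1, 0, 3)} (it is exactly 1-dimensional because rank(I - K) = 2). Kernel of the adjoint: K is real, so (I - K)^* = I - K^T = I - v u^T, and (I - v u^T) v = v - v (u·v) = 0; hence ker((I - K)^*) = span{v} = span{(1, -1, 0)}. Therefore (I - K) x = y is solvable iff <y, v> = 0, i.e. iff y_1 - y_2 = 0. When this holds, K y = u (v·y) = 0, so (I - K) y = y and x = y is a particular solution; the full solution set is the line x = y + c·u = y + c·(1, 0, 3), c ∈ C.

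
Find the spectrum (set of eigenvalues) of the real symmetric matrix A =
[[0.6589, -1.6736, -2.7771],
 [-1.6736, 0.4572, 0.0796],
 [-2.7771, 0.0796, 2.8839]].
sigma(A) ≈ {-2, 1, 5}

A is real symmetric, so its spectrum consists of real eigenvalues. Expanding the characteristic polynomial of the displayed matrix gives
  det(λ I - A) = p(λ) = λ^3 + (-4)λ^2 + (-7)λ + (10).
Solving p(λ) = 0 yields eigenvalues ≈ -2, 1, 5. (A is shown rounded to 4 decimals, so these recover the underlying integer eigenvalues to within that precision.)
Verification: the trace of A = 4 equals the sum of eigenvalues 4, and det(A) ≈ -9.9992 matches the eigenvalue product -10.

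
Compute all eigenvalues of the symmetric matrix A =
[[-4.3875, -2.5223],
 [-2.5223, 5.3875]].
sigma(A) ≈ {-5, 6}

A is real symmetric, so its spectrum consists of real eigenvalues. Expanding the characteristic polynomial of the displayed matrix gives
  det(λ I - A) = p(λ) = λ^2 + (-1)λ + (-30).
Solving p(λ) = 0 yields eigenvalues ≈ -5, 6. (A is shown rounded to 4 decimals, so these recover the underlying integer eigenvalues to within that precision.)
Verification: the trace of A = 1 equals the sum of eigenvalues 1, and det(A) ≈ -29.9997 matches the eigenvalue product -30.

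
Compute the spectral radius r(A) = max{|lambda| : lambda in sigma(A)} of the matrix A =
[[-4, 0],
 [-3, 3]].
r(A) = 4

The eigenvalues of A are the roots of its characteristic polynomial. With M = A (coefficients from the trace and determinant):
  p(λ) = det(λ I - M) = λ^2 + λ - 12.
For λ^2 + λ - 12 the discriminant is 49. It is a perfect square (7^2), so the roots are rational: λ = (-1 ± 7)/2 = 3, -4.
Thus the eigenvalues (to 4 decimals) are 3 (modulus 3); -4 (modulus 4). The spectral radius is the largest modulus: r(A) = 4. (Cross-check: r(A) ≤ ||A||_2 ≈ 5.389; equality holds whenever A is normal, though it can also hold for some non-normal A.)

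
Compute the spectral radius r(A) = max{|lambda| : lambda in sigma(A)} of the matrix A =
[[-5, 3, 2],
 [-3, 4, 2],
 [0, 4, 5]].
r(A) ≈ 6.7104

The eigenvalues of A are the roots of its characteristic polynomial. With M = A (coefficients from the trace, the sum of principal 2x2 minors, and det A):
  p(λ) = det(λ I - M) = λ^3 - 4λ^2 - 24λ + 39.
No integer candidate from the rational root theorem (±divisors of 39) is a root, so the roots are irrational. The cubic discriminant is Δ = 100821 > 0, so there are three distinct real roots. p(-5) = -66 and p(-4) = 7 have opposite signs, so a root lies in (-5, -4); Newton's method refines it to λ ≈ -4.1208. p(1) = 12 and p(2) = -17 have opposite signs, so a root lies in (1, 2); Newton's method refines it to λ ≈ 1.4104. p(6) = -33 and p(7) = 18 have opposite signs, so a root lies in (6, 7); Newton's method refines it to λ ≈ 6.7104. Check (Vieta): the three roots sum to 4, matching tr M = 4.
Thus the eigenvalues (to 4 decimals) are -4.1208 (modulus 4.1208); 1.4104 (modulus 1.4104); 6.7104 (modulus 6.7104). The spectral radius is the largest modulus: r(A) ≈ 6.7104. (Cross-check: r(A) ≤ ||A||_2 ≈ 9.4189; equality holds whenever A is normal, though it can also hold for some non-normal A.)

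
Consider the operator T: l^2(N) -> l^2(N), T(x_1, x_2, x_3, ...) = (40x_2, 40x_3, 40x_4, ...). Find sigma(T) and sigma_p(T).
sigma(T) = closed disk {z in C : |z| ≤ 40}; sigma_p(T) = open disk {z in C : |z| < 40}

Note T = 40·V where V is the unit left shift (V x)_k = x_{k+1}; so sigma(T) = 40·sigma(V) and ||T|| = 40||V||. ||T x||^2 = 1600sum_{k≥2} |x_k|^2 ≤ 1600||x||^2, with equality on {x : x_1 = 0}, so ||T|| = 40. For any lambda with |lambda| < 40, set r = lambda/40 (|r| < 1); the vector x = (1, r, r^2, ...) is in l^2 and satisfies T x = 40(r, r^2, ...) = lambda x, so lambda is an eigenvalue. On the boundary |lambda| = 40 the geometric series diverges, so no l^2 eigenvector exists, but these lambda lie in the approximate point spectrum. Hence sigma(T) is the closed disk of radius 40 and sigma_p(T) is the open disk.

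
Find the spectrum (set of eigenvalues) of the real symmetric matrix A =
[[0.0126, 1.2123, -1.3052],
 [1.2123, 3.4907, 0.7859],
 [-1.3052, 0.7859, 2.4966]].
sigma(A) ≈ {-1, 3, 4}

A is real symmetric, so its spectrum consists of real eigenvalues. Expanding the characteristic polynomial of the displayed matrix gives
  det(λ I - A) = p(λ) = λ^3 + (-6)λ^2 + (5)λ + (12).
Solving p(λ) = 0 yields eigenvalues ≈ -1, 3, 4. (A is shown rounded to 4 decimals, so these recover the underlying integer eigenvalues to within that precision.)
Verification: the trace of A = 6 equals the sum of eigenvalues 6, and det(A) ≈ -12.0008 matches the eigenvalue product -12.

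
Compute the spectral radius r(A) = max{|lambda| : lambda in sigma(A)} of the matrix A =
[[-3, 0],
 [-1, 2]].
r(A) = 3

The eigenvalues of A are the roots of its characteristic polynomial. With M = A (coefficients from the trace and determinant):
  p(λ) = det(λ I - M) = λ^2 + λ - 6.
For λ^2 + λ - 6 the discriminant is 25. It is a perfect square (5^2), so the roots are rational: λ = (-1 ± 5)/2 = 2, -3.
Thus the eigenvalues (to 4 decimals) are 2 (modulus 2); -3 (modulus 3). The spectral radius is the largest modulus: r(A) = 3. (Cross-check: r(A) ≤ ||A||_2 ≈ 3.2566; equality holds whenever A is normal, though it can also hold for some non-normal A.)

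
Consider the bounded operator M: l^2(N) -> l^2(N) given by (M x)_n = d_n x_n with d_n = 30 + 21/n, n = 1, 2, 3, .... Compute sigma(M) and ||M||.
sigma(M) = {30 + 21/n : n ≥ 1} ∪ {30}; ||M|| = 51

A bounded diagonal operator on l^2 with diagonal entries d_n has spectrum equal to the closure of {d_n : n ≥ 1}: every d_n is an eigenvalue (with eigenvector e_n), so {d_n} ⊂ sigma(M); the spectrum is closed, so its closure is too; and for lambda not in the closure, (M - lambda I) has bounded inverse (the diagonal entries 1/(d_n - lambda) are bounded). For our sequence d_n = 30 + 21/n, n = 1, 2, 3, ...:
  - {d_n} = {30 + 21/n : n ≥ 1}; the only limit point is 30
  - closure = {30 + 21/n : n ≥ 1} ∪ {30}
For the norm: a diagonal operator has ||M|| = sup_n |d_n|. Here d_n = 30 + 21/n is positive and decreasing, so sup_n |d_n| = d_1 = 30 + 21 = 51. So ||M|| = 51.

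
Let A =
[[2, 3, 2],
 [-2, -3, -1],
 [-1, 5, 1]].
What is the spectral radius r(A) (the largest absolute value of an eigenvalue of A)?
r(A) ≈ 2.8977

The eigenvalues of A are the roots of its characteristic polynomial. With M = A (coefficients from the trace, the sum of principal 2x2 minors, and det A):
  p(λ) = det(λ I - M) = λ^3 + 6λ + 13.
No integer candidate from the rational root theorem (±divisors of 13) is a root, so the roots are irrational. The cubic discriminant is Δ = -5427 < 0, so there is one real root and a complex-conjugate pair. p(-2) = -7 and p(-1) = 6 have opposite signs, so a root lies in (-2, -1); Newton's method refines it to λ ≈ -1.5482. Dividing out (λ - (-1.5482)) leaves approximately λ^2 - 1.5482λ + 8.3969. For λ^2 - 1.5482λ + 8.3969 the discriminant is -31.1907. It is negative, so the remaining roots are the complex-conjugate pair λ ≈ 0.7741 ± 2.7924i. Their product equals the constant term, so |λ|^2 ≈ 8.3969 and |λ| ≈ 2.8977.
Thus the eigenvalues (to 4 decimals) are -1.5482 (modulus 1.5482); 0.7741 ± 2.7924i (modulus 2.8977). The spectral radius is the largest modulus: r(A) ≈ 2.8977. (Cross-check: r(A) ≤ ||A||_2 ≈ 7.0272; equality holds whenever A is normal, though it can also hold for some non-normal A.)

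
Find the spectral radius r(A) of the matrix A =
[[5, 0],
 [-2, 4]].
r(A) = 5

The eigenvalues of A are the roots of its characteristic polynomial. With M = A (coefficients from the trace and determinant):
  p(λ) = det(λ I - M) = λ^2 - 9λ + 20.
For λ^2 - 9λ + 20 the discriminant is 1. It is a perfect square (1^2), so the roots are rational: λ = (9 ± 1)/2 = 5, 4.
Thus the eigenvalues (to 4 decimals) are 5 (modulus 5); 4 (modulus 4). The spectral radius is the largest modulus: r(A) = 5. (Cross-check: r(A) ≤ ||A||_2 ≈ 5.7278; equality holds whenever A is normal, though it can also hold for some non-normal A.)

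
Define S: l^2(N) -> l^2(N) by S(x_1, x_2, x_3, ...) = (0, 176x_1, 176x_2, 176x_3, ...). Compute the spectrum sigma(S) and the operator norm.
sigma(S) = closed disk {z in C : |z| ≤ 176}; ||S|| = 176

Note S = 176·U where U is the unit right shift (U x)_k = x_{k-1} (with x_0 := 0); so ||S|| = 176||U|| and sigma(S) = 176·sigma(U). ||S x||^2 = sum_{k≥1} |176x_k|^2 = 30976||x||^2, so ||S|| = 176 and sigma(S) ⊂ {|z| ≤ 176}. For any |lambda| < 176, the equation (S - lambda I) x = 0 forces x_1 = 0, then 176x_k = lambda x_{k+1} ⇒ x = 0, so S has no eigenvalues. But (S - lambda I) is not surjective for |lambda| < 176: solving (S - lambda I) x = e_1 would require x_n proportional to (lambda/176)^(-n), which is not in l^2. So every |lambda| < 176 lies in the residual spectrum. The boundary |lambda| = 176 is in the approximate point spectrum (the spectrum is closed). Hence sigma(S) is the closed disk of radius 176.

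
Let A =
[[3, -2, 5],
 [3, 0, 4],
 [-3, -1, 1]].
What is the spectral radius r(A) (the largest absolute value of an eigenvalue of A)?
r(A) ≈ 4.9833

The eigenvalues of A are the roots of its characteristic polynomial. With M = A (coefficients from the trace, the sum of principal 2x2 minors, and det A):
  p(λ) = det(λ I - M) = λ^3 - 4λ^2 + 28λ - 27.
No integer candidate from the rational root theorem (±divisors of 27) is a root, so the roots are irrational. The cubic discriminant is Δ = -47427 < 0, so there is one real root and a complex-conjugate pair. p(1) = -2 and p(2) = 21 have opposite signs, so a root lies in (1, 2); Newton's method refines it to λ ≈ 1.0873. Dividing out (λ - (1.0873)) leaves approximately λ^2 - 2.9127λ + 24.8331. For λ^2 - 2.9127λ + 24.8331 the discriminant is -90.8483. It is negative, so the remaining roots are the complex-conjugate pair λ ≈ 1.4564 ± 4.7657i. Their product equals the constant term, so |λ|^2 ≈ 24.8331 and |λ| ≈ 4.9833.
Thus the eigenvalues (to 4 decimals) are 1.0873 (modulus 1.0873); 1.4564 ± 4.7657i (modulus 4.9833). The spectral radius is the largest modulus: r(A) ≈ 4.9833. (Cross-check: r(A) ≤ ||A||_2 ≈ 7.852; equality holds whenever A is normal, though it can also hold for some non-normal A.)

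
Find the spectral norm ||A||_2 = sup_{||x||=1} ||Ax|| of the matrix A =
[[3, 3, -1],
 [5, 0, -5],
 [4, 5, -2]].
||A||_2 ≈ 9.6745 (= sqrt(largest eigenvalue of A^T A))

||A||_2 = sigma_max(A) = sqrt(lambda_max(A^T A)). Form the symmetric matrix M = A^T A =
[[50, 29, -36],
 [29, 34, -13],
 [-36, -13, 30]].
Its characteristic polynomial (trace, sum of principal 2x2 minors, determinant of M give the coefficients) is
  p(λ) = det(λ I - M) = λ^3 - 114λ^2 + 1914λ - 400.
No integer candidate from the rational root theorem (±divisors of 400) is a root, so the roots are irrational. The cubic discriminant is Δ = 18758755440 > 0, so there are three distinct real roots. p(0) = -400 and p(1) = 1401 have opposite signs, so a root lies in (0, 1); Newton's method refines it to λ ≈ 0.2116. p(20) = 280 and p(21) = -1219 have opposite signs, so a root lies in (20, 21); Newton's method refines it to λ ≈ 20.1923. p(93) = -4027 and p(94) = 2796 have opposite signs, so a root lies in (93, 94); Newton's method refines it to λ ≈ 93.5961. Check (Vieta): the three roots sum to 114, matching tr M = 114.
So the eigenvalues of A^T A are ≈ 0.2116, 20.1923, 93.5961 (all ≥ 0, as they must be for A^T A). The largest is λ_max ≈ 93.5961, hence ||A||_2 = sqrt(λ_max) ≈ 9.6745.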